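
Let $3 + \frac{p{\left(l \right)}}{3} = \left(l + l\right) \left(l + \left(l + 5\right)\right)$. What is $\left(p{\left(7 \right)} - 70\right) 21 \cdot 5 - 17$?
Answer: $75478$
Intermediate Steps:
$p{\left(l \right)} = -9 + 6 l \left(5 + 2 l\right)$ ($p{\left(l \right)} = -9 + 3 \left(l + l\right) \left(l + \left(l + 5\right)\right) = -9 + 3 \cdot 2 l \left(l + \left(5 + l\right)\right) = -9 + 3 \cdot 2 l \left(5 + 2 l\right) = -9 + 6 l \left(5 + 2 l\right)$)
$\left(p{\left(7 \right)} - 70\right) 21 \cdot 5 - 17 = \left(\left(-9 + 12 \cdot 7^{2} + 30 \cdot 7\right) - 70\right) 21 \cdot 5 - 17 = \left(\left(-9 + 12 \cdot 49 + 210\right) - 70\right) 105 - 17 = \left(\left(-9 + 588 + 210\right) - 70\right) 105 - 17 = \left(789 - 70\right) 105 - 17 = 719 \cdot 105 - 17 = 75495 - 17 = 75478$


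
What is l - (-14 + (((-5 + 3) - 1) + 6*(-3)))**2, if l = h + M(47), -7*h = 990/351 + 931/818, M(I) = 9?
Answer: -271676113/223314 ≈ -1216.6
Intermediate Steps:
h = -126289/223314 (h = -(990/351 + 931/818)/7 = -(990*(1/351) + 931*(1/818))/7 = -(110/39 + 931/818)/7 = -1/7*126289/31902 = -126289/223314 ≈ -0.56552)
l = 1883537/223314 (l = -126289/223314 + 9 = 1883537/223314 ≈ 8.4345)
l - (-14 + (((-5 + 3) - 1) + 6*(-3)))**2 = 1883537/223314 - (-14 + (((-5 + 3) - 1) + 6*(-3)))**2 = 1883537/223314 - (-14 + ((-2 - 1) - 18))**2 = 1883537/223314 - (-14 + (-3 - 18))**2 = 1883537/223314 - (-14 - 21)**2 = 1883537/223314 - 1*(-35)**2 = 1883537/223314 - 1*1225 = 1883537/223314 - 1225 = -271676113/223314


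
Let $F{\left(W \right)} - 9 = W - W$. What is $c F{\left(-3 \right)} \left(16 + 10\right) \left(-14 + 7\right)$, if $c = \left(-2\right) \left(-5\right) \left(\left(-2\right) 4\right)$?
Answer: $131040$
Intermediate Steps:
$F{\left(W \right)} = 9$ ($F{\left(W \right)} = 9 + \left(W - W\right) = 9 + 0 = 9$)
$c = -80$ ($c = 10 \left(-8\right) = -80$)
$c F{\left(-3 \right)} \left(16 + 10\right) \left(-14 + 7\right) = \left(-80\right) 9 \left(16 + 10\right) \left(-14 + 7\right) = - 720 \cdot 26 \left(-7\right) = \left(-720\right) \left(-182\right) = 131040$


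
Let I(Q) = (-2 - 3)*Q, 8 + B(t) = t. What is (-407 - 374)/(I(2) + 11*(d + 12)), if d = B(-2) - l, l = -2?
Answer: -781/34 ≈ -22.971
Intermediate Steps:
B(t) = -8 + t
d = -8 (d = (-8 - 2) - 1*(-2) = -10 + 2 = -8)
I(Q) = -5*Q
(-407 - 374)/(I(2) + 11*(d + 12)) = (-407 - 374)/(-5*2 + 11*(-8 + 12)) = -781/(-10 + 11*4) = -781/(-10 + 44) = -781/34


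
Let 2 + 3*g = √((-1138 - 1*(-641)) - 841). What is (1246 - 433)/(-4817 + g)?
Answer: -35250867/208890547 - 2439*I*√1338/208890547 ≈ -0.16875 - 0.00042709*I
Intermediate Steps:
g = -⅔ + I*√1338/3 (g = -⅔ + √((-1138 - 1*(-641)) - 841)/3 = -⅔ + √((-1138 + 641) - 841)/3 = -⅔ + √(-497 - 841)/3 = -⅔ + √(-1338)/3 = -⅔ + (I*√1338)/3 = -⅔ + I*√1338/3 ≈ -0.66667 + 12.193*I)
(1246 - 433)/(-4817 + g) = (1246 - 433)/(-4817 + (-⅔ + I*√1338/3)) = 813/(-14453/3 + I*√1338/3)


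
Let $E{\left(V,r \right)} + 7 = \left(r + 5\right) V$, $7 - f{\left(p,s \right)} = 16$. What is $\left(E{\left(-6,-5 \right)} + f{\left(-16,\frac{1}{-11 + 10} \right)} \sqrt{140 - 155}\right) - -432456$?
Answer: $432449 - 9 i \sqrt{15} \approx 4.3245 \cdot 10^{5} - 34.857 i$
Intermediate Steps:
$f{\left(p,s \right)} = -9$ ($f{\left(p,s \right)} = 7 - 16 = -9$)
$E{\left(V,r \right)} = -7 + V \left(5 + r\right)$ ($E{\left(V,r \right)} = -7 + \left(r + 5\right) V = -7 + \left(5 + r\right) V = -7 + V \left(5 + r\right)$)
$\left(E{\left(-6,-5 \right)} + f{\left(-16,\frac{1}{-11 + 10} \right)} \sqrt{140 - 155}\right) - -432456 = \left(\left(-7 + 5 \left(-6\right) - -30\right) - 9 \sqrt{140 - 155}\right) - -432456 = \left(\left(-7 - 30 + 30\right) - 9 \sqrt{-15}\right) + 432456 = \left(-7 - 9 i \sqrt{15}\right) + 432456 = 432449 - 9 i \sqrt{15}$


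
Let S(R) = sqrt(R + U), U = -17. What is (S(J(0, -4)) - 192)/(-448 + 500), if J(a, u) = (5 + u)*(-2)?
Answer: -48/13 + I*sqrt(19)/52 ≈ -3.6923 + 0.083825*I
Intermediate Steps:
J(a, u) = -10 - 2*u
S(R) = sqrt(-17 + R) (S(R) = sqrt(R - 17) = sqrt(-17 + R))
(S(J(0, -4)) - 192)/(-448 + 500) = (sqrt(-17 + (-10 - 2*(-4))) - 192)/(-448 + 500) = (sqrt(-17 + (-10 + 8)) - 192)/52 = (sqrt(-17 - 2) - 192)*(1/52) = (sqrt(-19) - 192)*(1/52) = (I*sqrt(19) - 192)*(1/52) = (-192 + I*sqrt(19))*(1/52) = -48/13 + I*sqrt(19)/52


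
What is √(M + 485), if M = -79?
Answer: √406 ≈ 20.149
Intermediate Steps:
√(M + 485) = √(-79 + 485) = √406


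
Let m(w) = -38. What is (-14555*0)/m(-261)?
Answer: 0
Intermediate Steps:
(-14555*0)/m(-261) = -14555*0/(-38) = 0*(-1/38) = 0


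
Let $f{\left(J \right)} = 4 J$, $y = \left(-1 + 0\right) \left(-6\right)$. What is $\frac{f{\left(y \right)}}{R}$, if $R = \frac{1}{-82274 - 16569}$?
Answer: $-2372232$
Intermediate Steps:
$R = - \frac{1}{98843}$ ($R = \frac{1}{-98843} = - \frac{1}{98843} \approx -1.0117 \cdot 10^{-5}$)
$y = 6$ ($y = \left(-1\right) \left(-6\right) = 6$)
$\frac{f{\left(y \right)}}{R} = \frac{4 \cdot 6}{- \frac{1}{98843}} = 24 \left(-98843\right) = -2372232$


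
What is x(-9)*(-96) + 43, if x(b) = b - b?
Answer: 43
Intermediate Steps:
x(b) = 0
x(-9)*(-96) + 43 = 0*(-96) + 43 = 0 + 43 = 43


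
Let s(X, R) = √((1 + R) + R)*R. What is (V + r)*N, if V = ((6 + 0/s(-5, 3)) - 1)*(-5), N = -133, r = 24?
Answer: 133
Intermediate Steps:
s(X, R) = R*√(1 + 2*R) (s(X, R) = √(1 + 2*R)*R = R*√(1 + 2*R))
V = -25 (V = ((6 + 0/((3*√(1 + 2*3)))) - 1)*(-5) = ((6 + 0/((3*√(1 + 6)))) - 1)*(-5) = ((6 + 0/((3*√7))) - 1)*(-5) = ((6 + 0*(√7/21)) - 1)*(-5) = ((6 + 0) - 1)*(-5) = (6 - 1)*(-5) = 5*(-5) = -25)
(V + r)*N = (-25 + 24)*(-133) = -1*(-133) = 133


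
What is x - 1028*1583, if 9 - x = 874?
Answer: -1628189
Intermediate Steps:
x = -865 (x = 9 - 1*874 = 9 - 874 = -865)
x - 1028*1583 = -865 - 1028*1583 = -865 - 1627324 = -1628189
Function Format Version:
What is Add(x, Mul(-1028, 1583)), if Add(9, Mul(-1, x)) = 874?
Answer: -1628189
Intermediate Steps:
x = -865 (x = Add(9, Mul(-1, 874)) = Add(9, -874) = -865)
Add(x, Mul(-1028, 1583)) = Add(-865, Mul(-1028, 1583)) = Add(-865, -1627324) = -1628189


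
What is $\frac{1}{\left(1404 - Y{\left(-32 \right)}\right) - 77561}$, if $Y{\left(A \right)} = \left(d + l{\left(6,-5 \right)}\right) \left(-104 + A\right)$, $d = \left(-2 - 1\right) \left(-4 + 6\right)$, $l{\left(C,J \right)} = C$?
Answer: $- \frac{1}{76157} \approx -1.3131 \cdot 10^{-5}$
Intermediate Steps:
$d = -6$ ($d = \left(-3\right) 2 = -6$)
$Y{\left(A \right)} = 0$ ($Y{\left(A \right)} = \left(-6 + 6\right) \left(-104 + A\right) = 0 \left(-104 + A\right) = 0$)
$\frac{1}{\left(1404 - Y{\left(-32 \right)}\right) - 77561} = \frac{1}{\left(1404 - 0\right) - 77561} = \frac{1}{\left(1404 + 0\right) - 77561} = \frac{1}{1404 - 77561} = \frac{1}{-76157} = - \frac{1}{76157}$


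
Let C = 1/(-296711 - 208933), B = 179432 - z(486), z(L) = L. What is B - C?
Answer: 90482971225/505644 ≈ 1.7895e+5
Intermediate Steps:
B = 178946 (B = 179432 - 1*486 = 179432 - 486 = 178946)
C = -1/505644 (C = 1/(-505644) = -1/505644 ≈ -1.9777e-6)
B - C = 178946 - 1*(-1/505644) = 178946 + 1/505644 = 90482971225/505644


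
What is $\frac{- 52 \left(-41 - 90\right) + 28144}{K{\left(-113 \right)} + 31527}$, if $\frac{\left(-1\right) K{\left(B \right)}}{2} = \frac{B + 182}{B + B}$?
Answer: $\frac{329169}{296885} \approx 1.1087$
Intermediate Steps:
$K{\left(B \right)} = - \frac{182 + B}{B}$ ($K{\left(B \right)} = - 2 \frac{B + 182}{B + B} = - 2 \frac{182 + B}{2 B} = - \frac{182 + B}{B}$)
$\frac{- 52 \left(-41 - 90\right) + 28144}{K{\left(-113 \right)} + 31527} = \frac{- 52 \left(-41 - 90\right) + 28144}{\frac{-182 - -113}{-113} + 31527} = \frac{\left(-52\right) \left(-131\right) + 28144}{- \frac{-182 + 113}{113} + 31527} = \frac{6812 + 28144}{\left(- \frac{1}{113}\right) \left(-69\right) + 31527} = \frac{34956}{\frac{69}{113} + 31527} = \frac{34956}{\frac{3562620}{113}} = 34956 \cdot \frac{113}{3562620} = \frac{329169}{296885}$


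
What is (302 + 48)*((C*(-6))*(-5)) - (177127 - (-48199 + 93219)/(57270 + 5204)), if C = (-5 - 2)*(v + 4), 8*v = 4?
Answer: -15864531339/31237 ≈ -5.0788e+5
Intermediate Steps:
v = 1/2 (v = (1/8)*4 = 1/2 ≈ 0.50000)
C = -63/2 (C = (-5 - 2)*(1/2 + 4) = -7*9/2 = -63/2 ≈ -31.500)
(302 + 48)*((C*(-6))*(-5)) - (177127 - (-48199 + 93219)/(57270 + 5204)) = (302 + 48)*(-63/2*(-6)*(-5)) - (177127 - (-48199 + 93219)/(57270 + 5204)) = 350*(189*(-5)) - (177127 - 45020/62474) = 350*(-945) - (177127 - 45020/62474) = -330750 - (177127 - 1*22510/31237) = -330750 - (177127 - 22510/31237) = -330750 - 1*5532893589/31237 = -330750 - 5532893589/31237 = -15864531339/31237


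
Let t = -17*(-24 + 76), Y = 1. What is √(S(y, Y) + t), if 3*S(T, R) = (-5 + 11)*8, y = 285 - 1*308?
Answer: 2*I*√217 ≈ 29.462*I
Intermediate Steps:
y = -23 (y = 285 - 308 = -23)
t = -884 (t = -17*52 = -884)
S(T, R) = 16 (S(T, R) = ((-5 + 11)*8)/3 = (6*8)/3 = (⅓)*48 = 16)
√(S(y, Y) + t) = √(16 - 884) = √(-868) = 2*I*√217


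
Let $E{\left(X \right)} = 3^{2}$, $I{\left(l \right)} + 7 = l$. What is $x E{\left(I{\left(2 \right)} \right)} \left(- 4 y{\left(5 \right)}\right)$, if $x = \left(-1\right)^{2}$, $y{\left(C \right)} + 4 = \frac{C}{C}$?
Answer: $108$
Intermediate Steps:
$y{\left(C \right)} = -3$ ($y{\left(C \right)} = -4 + \frac{C}{C} = -4 + 1 = -3$)
$I{\left(l \right)} = -7 + l$
$E{\left(X \right)} = 9$
$x = 1$
$x E{\left(I{\left(2 \right)} \right)} \left(- 4 y{\left(5 \right)}\right) = 1 \cdot 9 \left(\left(-4\right) \left(-3\right)\right) = 9 \cdot 12 = 108$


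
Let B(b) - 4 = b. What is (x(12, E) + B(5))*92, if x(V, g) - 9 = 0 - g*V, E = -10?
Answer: 12696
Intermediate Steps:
B(b) = 4 + b
x(V, g) = 9 - V*g (x(V, g) = 9 + (0 - g*V) = 9 + (0 - V*g) = 9 - V*g)
(x(12, E) + B(5))*92 = ((9 - 1*12*(-10)) + (4 + 5))*92 = ((9 + 120) + 9)*92 = (129 + 9)*92 = 138*92 = 12696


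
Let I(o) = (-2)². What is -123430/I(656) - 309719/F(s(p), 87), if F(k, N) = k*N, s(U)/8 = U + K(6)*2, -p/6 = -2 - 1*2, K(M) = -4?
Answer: -343938839/11136 ≈ -30885.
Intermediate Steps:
I(o) = 4
p = 24 (p = -6*(-2 - 1*2) = -6*(-2 - 2) = -6*(-4) = 24)
s(U) = -64 + 8*U (s(U) = 8*(U - 4*2) = 8*(U - 8) = 8*(-8 + U) = -64 + 8*U)
F(k, N) = N*k
-123430/I(656) - 309719/F(s(p), 87) = -123430/4 - 309719*1/(87*(-64 + 8*24)) = -123430*¼ - 309719*1/(87*(-64 + 192)) = -61715/2 - 309719/(87*128) = -61715/2 - 309719/11136 = -343938839/11136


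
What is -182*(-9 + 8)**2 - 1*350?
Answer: -532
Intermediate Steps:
-182*(-9 + 8)**2 - 1*350 = -182*(-1)**2 - 350 = -182*1 - 350 = -182 - 350 = -532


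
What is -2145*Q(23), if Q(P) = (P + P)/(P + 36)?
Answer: -98670/59 ≈ -1672.4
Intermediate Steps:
Q(P) = 2*P/(36 + P) (Q(P) = (2*P)/(36 + P) = 2*P/(36 + P))
-2145*Q(23) = -4290*23/(36 + 23) = -4290*23/59 = -2145*46/59 = -98670/59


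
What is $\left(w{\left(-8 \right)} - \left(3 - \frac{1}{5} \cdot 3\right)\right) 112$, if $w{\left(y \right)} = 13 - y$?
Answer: $\frac{10416}{5} \approx 2083.2$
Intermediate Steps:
$\left(w{\left(-8 \right)} - \left(3 - \frac{1}{5} \cdot 3\right)\right) 112 = \left(\left(13 - -8\right) - \left(3 - \frac{1}{5} \cdot 3\right)\right) 112 = \left(\left(13 + 8\right) + \left(\frac{1}{5} \cdot 3 - 3\right)\right) 112 = \left(21 + \left(\frac{3}{5} - 3\right)\right) 112 = \left(21 - \frac{12}{5}\right) 112 = \frac{93}{5} \cdot 112 = \frac{10416}{5}$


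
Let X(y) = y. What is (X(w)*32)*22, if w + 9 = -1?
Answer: -7040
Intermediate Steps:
w = -10 (w = -9 - 1 = -10)
(X(w)*32)*22 = -10*32*22 = -320*22 = -7040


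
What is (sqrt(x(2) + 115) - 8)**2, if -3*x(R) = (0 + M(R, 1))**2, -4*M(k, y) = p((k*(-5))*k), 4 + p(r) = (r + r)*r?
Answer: 4*(12 - I*sqrt(29442))**2/9 ≈ -13021.0 - 1830.3*I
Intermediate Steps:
p(r) = -4 + 2*r**2 (p(r) = -4 + (r + r)*r = -4 + (2*r)*r = -4 + 2*r**2)
M(k, y) = 1 - 25*k**4/2 (M(k, y) = -(-4 + 2*((k*(-5))*k)**2)/4 = -(-4 + 2*((-5*k)*k)**2)/4 = -(-4 + 2*(-5*k**2)**2)/4 = -(-4 + 2*(25*k**4))/4 = -(-4 + 50*k**4)/4 = 1 - 25*k**4/2)
x(R) = -(1 - 25*R**4/2)**2/3 (x(R) = -(0 + (1 - 25*R**4/2))**2/3 = -(1 - 25*R**4/2)**2/3)
(sqrt(x(2) + 115) - 8)**2 = (sqrt(-(-2 + 25*2**4)**2/12 + 115) - 8)**2 = (sqrt(-(-2 + 25*16)**2/12 + 115) - 8)**2 = (sqrt(-(-2 + 400)**2/12 + 115) - 8)**2 = (sqrt(-1/12*398**2 + 115) - 8)**2 = (sqrt(-1/12*158404 + 115) - 8)**2 = (sqrt(-39601/3 + 115) - 8)**2 = (sqrt(-39256/3) - 8)**2 = (2*I*sqrt(29442)/3 - 8)**2 = (-8 + 2*I*sqrt(29442)/3)**2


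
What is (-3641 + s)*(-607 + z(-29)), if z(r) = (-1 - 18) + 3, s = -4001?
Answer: 4760966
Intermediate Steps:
z(r) = -16 (z(r) = -19 + 3 = -16)
(-3641 + s)*(-607 + z(-29)) = (-3641 - 4001)*(-607 - 16) = -7642*(-623) = 4760966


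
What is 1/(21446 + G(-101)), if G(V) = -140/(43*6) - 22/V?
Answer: 13029/279415702 ≈ 4.6629e-5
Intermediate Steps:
G(V) = -70/129 - 22/V (G(V) = -140/258 - 22/V = -140*1/258 - 22/V = -70/129 - 22/V)
1/(21446 + G(-101)) = 1/(21446 + (-70/129 - 22/(-101))) = 1/(21446 + (-70/129 - 22*(-1/101))) = 1/(21446 + (-70/129 + 22/101)) = 1/(21446 - 4232/13029) = 1/(279415702/13029) = 13029/279415702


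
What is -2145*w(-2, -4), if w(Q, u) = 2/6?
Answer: -715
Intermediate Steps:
w(Q, u) = 1/3 (w(Q, u) = 2*(1/6) = 1/3)
-2145*w(-2, -4) = -2145*1/3 = -715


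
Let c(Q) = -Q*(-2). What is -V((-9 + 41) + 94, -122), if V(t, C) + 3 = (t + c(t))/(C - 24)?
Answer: 408/73 ≈ 5.5890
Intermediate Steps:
c(Q) = 2*Q
V(t, C) = -3 + 3*t/(-24 + C) (V(t, C) = -3 + (t + 2*t)/(C - 24) = -3 + (3*t)/(-24 + C) = -3 + 3*t/(-24 + C))
-V((-9 + 41) + 94, -122) = -3*(24 + ((-9 + 41) + 94) - 1*(-122))/(-24 - 122) = -3*(24 + (32 + 94) + 122)/(-146) = -3*(-1)*(24 + 126 + 122)/146 = -3*(-1)*272/146 = -1*(-408/73) = 408/73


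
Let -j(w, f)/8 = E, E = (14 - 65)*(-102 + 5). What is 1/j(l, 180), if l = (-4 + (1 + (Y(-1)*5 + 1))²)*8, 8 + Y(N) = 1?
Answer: -1/39576 ≈ -2.5268e-5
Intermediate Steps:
Y(N) = -7 (Y(N) = -8 + 1 = -7)
E = 4947 (E = -51*(-97) = 4947)
l = 8680 (l = (-4 + (1 + (-7*5 + 1))²)*8 = (-4 + (1 + (-35 + 1))²)*8 = (-4 + (1 - 34)²)*8 = (-4 + (-33)²)*8 = (-4 + 1089)*8 = 1085*8 = 8680)
j(w, f) = -39576 (j(w, f) = -8*4947 = -39576)
1/j(l, 180) = 1/(-39576) = -1/39576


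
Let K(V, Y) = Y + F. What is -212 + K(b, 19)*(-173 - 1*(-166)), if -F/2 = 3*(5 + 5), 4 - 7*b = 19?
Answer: 75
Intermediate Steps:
b = -15/7 (b = 4/7 - ⅐*19 = 4/7 - 19/7 = -15/7 ≈ -2.1429)
F = -60 (F = -6*(5 + 5) = -6*10 = -2*30 = -60)
K(V, Y) = -60 + Y (K(V, Y) = Y - 60 = -60 + Y)
-212 + K(b, 19)*(-173 - 1*(-166)) = -212 + (-60 + 19)*(-173 - 1*(-166)) = -212 - 41*(-173 + 166) = -212 - 41*(-7) = -212 + 287 = 75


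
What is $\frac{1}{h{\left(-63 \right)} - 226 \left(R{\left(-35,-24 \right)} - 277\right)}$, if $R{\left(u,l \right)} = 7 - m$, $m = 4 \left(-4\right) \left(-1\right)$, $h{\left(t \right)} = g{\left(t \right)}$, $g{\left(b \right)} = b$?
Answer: $\frac{1}{64573} \approx 1.5486 \cdot 10^{-5}$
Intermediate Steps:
$h{\left(t \right)} = t$
$m = 16$ ($m = \left(-16\right) \left(-1\right) = 16$)
$R{\left(u,l \right)} = -9$ ($R{\left(u,l \right)} = 7 - 16 = -9$)
$\frac{1}{h{\left(-63 \right)} - 226 \left(R{\left(-35,-24 \right)} - 277\right)} = \frac{1}{-63 - 226 \left(-9 - 277\right)} = \frac{1}{-63 - -64636} = \frac{1}{-63 + 64636} = \frac{1}{64573}$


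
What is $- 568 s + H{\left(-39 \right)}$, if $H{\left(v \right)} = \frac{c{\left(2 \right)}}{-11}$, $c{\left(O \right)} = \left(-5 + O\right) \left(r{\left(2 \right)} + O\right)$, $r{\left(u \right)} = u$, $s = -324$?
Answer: $\frac{2024364}{11} \approx 1.8403 \cdot 10^{5}$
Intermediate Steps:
$c{\left(O \right)} = \left(-5 + O\right) \left(2 + O\right)$
$H{\left(v \right)} = \frac{12}{11}$ ($H{\left(v \right)} = \frac{-10 + 2^{2} - 6}{-11} = \left(-10 + 4 - 6\right) \left(- \frac{1}{11}\right) = \left(-12\right) \left(- \frac{1}{11}\right) = \frac{12}{11}$)
$- 568 s + H{\left(-39 \right)} = \left(-568\right) \left(-324\right) + \frac{12}{11} = 184032 + \frac{12}{11} = \frac{2024364}{11}$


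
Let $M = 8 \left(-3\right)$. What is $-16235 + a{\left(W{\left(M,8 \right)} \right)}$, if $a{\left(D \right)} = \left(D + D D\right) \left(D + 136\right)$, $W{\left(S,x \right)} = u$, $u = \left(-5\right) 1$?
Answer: $-13615$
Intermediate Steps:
$u = -5$
$M = -24$
$W{\left(S,x \right)} = -5$
$a{\left(D \right)} = \left(136 + D\right) \left(D + D^{2}\right)$ ($a{\left(D \right)} = \left(D + D^{2}\right) \left(136 + D\right) = \left(136 + D\right) \left(D + D^{2}\right)$)
$-16235 + a{\left(W{\left(M,8 \right)} \right)} = -16235 - 5 \left(136 + \left(-5\right)^{2} + 137 \left(-5\right)\right) = -16235 - 5 \left(136 + 25 - 685\right) = -16235 - -2620 = -16235 + 2620 = -13615$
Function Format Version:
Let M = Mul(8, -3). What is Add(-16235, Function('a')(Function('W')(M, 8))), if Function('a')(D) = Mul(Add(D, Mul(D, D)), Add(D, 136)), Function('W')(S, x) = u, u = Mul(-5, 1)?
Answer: -13615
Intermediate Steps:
u = -5
M = -24
Function('W')(S, x) = -5
Function('a')(D) = Mul(Add(136, D), Add(D, Pow(D, 2))) (Function('a')(D) = Mul(Add(D, Pow(D, 2)), Add(136, D)) = Mul(Add(136, D), Add(D, Pow(D, 2))))
Add(-16235, Function('a')(Function('W')(M, 8))) = Add(-16235, Mul(-5, Add(136, Pow(-5, 2), Mul(137, -5)))) = Add(-16235, Mul(-5, Add(136, 25, -685))) = Add(-16235, Mul(-5, -524)) = Add(-16235, 2620) = -13615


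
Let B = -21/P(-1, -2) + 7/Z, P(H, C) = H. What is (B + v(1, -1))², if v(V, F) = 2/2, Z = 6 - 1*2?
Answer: 9025/16 ≈ 564.06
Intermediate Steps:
Z = 4 (Z = 6 - 2 = 4)
v(V, F) = 1 (v(V, F) = 2*(½) = 1)
B = 91/4 (B = -21/(-1) + 7/4 = -21*(-1) + 7*(¼) = 21 + 7/4 = 91/4 ≈ 22.750)
(B + v(1, -1))² = (91/4 + 1)² = (95/4)² = 9025/16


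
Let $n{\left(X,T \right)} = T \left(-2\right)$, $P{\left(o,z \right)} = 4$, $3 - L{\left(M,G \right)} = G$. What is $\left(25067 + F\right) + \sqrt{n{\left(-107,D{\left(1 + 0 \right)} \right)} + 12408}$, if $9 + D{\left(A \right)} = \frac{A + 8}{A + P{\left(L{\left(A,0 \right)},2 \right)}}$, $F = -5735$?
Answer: $19332 + \frac{4 \sqrt{19410}}{5} \approx 19443.0$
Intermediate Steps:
$L{\left(M,G \right)} = 3 - G$
$D{\left(A \right)} = -9 + \frac{8 + A}{4 + A}$ ($D{\left(A \right)} = -9 + \frac{A + 8}{A + 4} = -9 + \frac{8 + A}{4 + A}$)
$n{\left(X,T \right)} = - 2 T$
$\left(25067 + F\right) + \sqrt{n{\left(-107,D{\left(1 + 0 \right)} \right)} + 12408} = \left(25067 - 5735\right) + \sqrt{- 2 \frac{4 \left(-7 - 2 \left(1 + 0\right)\right)}{4 + \left(1 + 0\right)} + 12408} = 19332 + \sqrt{- 2 \frac{4 \left(-7 - 2\right)}{4 + 1} + 12408} = 19332 + \sqrt{- 2 \frac{4 \left(-7 - 2\right)}{5} + 12408} = 19332 + \sqrt{- 2 \cdot 4 \cdot \frac{1}{5} \left(-9\right) + 12408} = 19332 + \sqrt{\left(-2\right) \left(- \frac{36}{5}\right) + 12408} = 19332 + \sqrt{\frac{72}{5} + 12408} = 19332 + \sqrt{\frac{62112}{5}} = 19332 + \frac{4 \sqrt{19410}}{5}$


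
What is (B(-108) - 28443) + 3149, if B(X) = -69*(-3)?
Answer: -25087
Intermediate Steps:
B(X) = 207
(B(-108) - 28443) + 3149 = (207 - 28443) + 3149 = -28236 + 3149 = -25087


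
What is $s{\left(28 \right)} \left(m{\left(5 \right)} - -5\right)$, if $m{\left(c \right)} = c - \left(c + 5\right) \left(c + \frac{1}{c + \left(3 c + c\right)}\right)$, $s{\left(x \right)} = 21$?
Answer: $- \frac{4242}{5} \approx -848.4$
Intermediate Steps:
$m{\left(c \right)} = c - \left(5 + c\right) \left(c + \frac{1}{5 c}\right)$ ($m{\left(c \right)} = c - \left(5 + c\right) \left(c + \frac{1}{c + 4 c}\right) = c - \left(5 + c\right) \left(c + \frac{1}{5 c}\right)$)
$s{\left(28 \right)} \left(m{\left(5 \right)} - -5\right) = 21 \left(\left(- \frac{1}{5} - \frac{1}{5} - 5^{2} - 20\right) - -5\right) = 21 \left(\left(- \frac{1}{5} - \frac{1}{5} - 25 - 20\right) + 5\right) = 21 \left(- \frac{227}{5} + 5\right) = 21 \left(- \frac{202}{5}\right) = - \frac{4242}{5}$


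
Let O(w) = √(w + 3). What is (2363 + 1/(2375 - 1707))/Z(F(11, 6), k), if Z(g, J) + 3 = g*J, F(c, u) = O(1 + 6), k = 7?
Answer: 4735455/321308 + 11049395*√10/321308 ≈ 123.48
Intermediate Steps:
O(w) = √(3 + w)
F(c, u) = √10 (F(c, u) = √(3 + (1 + 6)) = √(3 + 7) = √10)
Z(g, J) = -3 + J*g (Z(g, J) = -3 + g*J = -3 + J*g)
(2363 + 1/(2375 - 1707))/Z(F(11, 6), k) = (2363 + 1/(2375 - 1707))/(-3 + 7*√10) = (2363 + 1/668)/(-3 + 7*√10) = 1578485/(668*(-3 + 7*√10))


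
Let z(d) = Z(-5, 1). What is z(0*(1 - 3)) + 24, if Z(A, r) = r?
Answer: 25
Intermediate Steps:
z(d) = 1
z(0*(1 - 3)) + 24 = 1 + 24 = 25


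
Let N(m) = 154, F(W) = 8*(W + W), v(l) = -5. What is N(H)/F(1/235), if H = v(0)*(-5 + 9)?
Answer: 18095/8 ≈ 2261.9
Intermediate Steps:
F(W) = 16*W (F(W) = 8*(2*W) = 16*W)
H = -20 (H = -5*(-5 + 9) = -5*4 = -20)
N(H)/F(1/235) = 154/((16/235)) = 154/((16*(1/235))) = 154/(16/235) = 154*(235/16) = 18095/8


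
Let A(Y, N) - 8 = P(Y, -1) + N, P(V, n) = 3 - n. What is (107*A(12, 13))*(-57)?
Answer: -152475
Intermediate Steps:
A(Y, N) = 12 + N (A(Y, N) = 8 + ((3 - 1*(-1)) + N) = 8 + ((3 + 1) + N) = 8 + (4 + N) = 12 + N)
(107*A(12, 13))*(-57) = (107*(12 + 13))*(-57) = (107*25)*(-57) = 2675*(-57) = -152475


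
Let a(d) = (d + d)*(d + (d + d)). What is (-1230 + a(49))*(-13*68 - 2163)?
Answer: -40147272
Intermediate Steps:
a(d) = 6*d² (a(d) = (2*d)*(d + 2*d) = (2*d)*(3*d) = 6*d²)
(-1230 + a(49))*(-13*68 - 2163) = (-1230 + 6*49²)*(-13*68 - 2163) = (-1230 + 6*2401)*(-884 - 2163) = (-1230 + 14406)*(-3047) = 13176*(-3047) = -40147272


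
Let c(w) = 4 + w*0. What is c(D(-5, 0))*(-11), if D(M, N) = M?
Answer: -44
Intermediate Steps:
c(w) = 4 (c(w) = 4 + 0 = 4)
c(D(-5, 0))*(-11) = 4*(-11) = -44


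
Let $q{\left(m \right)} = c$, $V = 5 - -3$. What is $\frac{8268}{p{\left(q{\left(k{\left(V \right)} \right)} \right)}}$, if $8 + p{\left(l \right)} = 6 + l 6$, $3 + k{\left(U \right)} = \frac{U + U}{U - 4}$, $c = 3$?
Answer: $\frac{2067}{4} \approx 516.75$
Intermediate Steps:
$V = 8$ ($V = 5 + 3 = 8$)
$k{\left(U \right)} = -3 + \frac{2 U}{-4 + U}$ ($k{\left(U \right)} = -3 + \frac{U + U}{U - 4} = -3 + \frac{2 U}{-4 + U}$)
$q{\left(m \right)} = 3$
$p{\left(l \right)} = -2 + 6 l$ ($p{\left(l \right)} = -8 + \left(6 + l 6\right) = -8 + \left(6 + 6 l\right) = -2 + 6 l$)
$\frac{8268}{p{\left(q{\left(k{\left(V \right)} \right)} \right)}} = \frac{8268}{-2 + 6 \cdot 3} = \frac{8268}{-2 + 18} = \frac{8268}{16} = 8268 \cdot \frac{1}{16} = \frac{2067}{4}$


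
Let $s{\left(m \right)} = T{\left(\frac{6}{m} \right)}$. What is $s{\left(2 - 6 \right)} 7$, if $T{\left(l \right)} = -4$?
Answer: $-28$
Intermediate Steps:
$s{\left(m \right)} = -4$
$s{\left(2 - 6 \right)} 7 = \left(-4\right) 7 = -28$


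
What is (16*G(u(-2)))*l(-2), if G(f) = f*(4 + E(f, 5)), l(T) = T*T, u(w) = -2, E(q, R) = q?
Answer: -256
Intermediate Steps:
l(T) = T**2
G(f) = f*(4 + f)
(16*G(u(-2)))*l(-2) = (16*(-2*(4 - 2)))*(-2)**2 = (16*(-2*2))*4 = (16*(-4))*4 = -64*4 = -256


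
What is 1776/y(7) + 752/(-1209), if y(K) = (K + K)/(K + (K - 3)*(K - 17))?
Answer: -35433800/8463 ≈ -4186.9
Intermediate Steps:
y(K) = 2*K/(K + (-17 + K)*(-3 + K)) (y(K) = (2*K)/(K + (-3 + K)*(-17 + K)) = (2*K)/(K + (-17 + K)*(-3 + K)) = 2*K/(K + (-17 + K)*(-3 + K)))
1776/y(7) + 752/(-1209) = 1776/((2*7/(51 + 7**2 - 19*7))) + 752/(-1209) = 1776/((2*7/(51 + 49 - 133))) + 752*(-1/1209) = 1776/((2*7/(-33))) - 752/1209 = 1776/((2*7*(-1/33))) - 752/1209 = 1776/(-14/33) - 752/1209 = 1776*(-33/14) - 752/1209 = -29304/7 - 752/1209 = -35433800/8463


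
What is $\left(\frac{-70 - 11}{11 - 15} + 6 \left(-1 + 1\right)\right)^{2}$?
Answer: $\frac{6561}{16} \approx 410.06$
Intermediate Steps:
$\left(\frac{-70 - 11}{11 - 15} + 6 \left(-1 + 1\right)\right)^{2} = \left(- \frac{81}{-4} + 6 \cdot 0\right)^{2} = \left(\left(-81\right) \left(- \frac{1}{4}\right) + 0\right)^{2} = \left(\frac{81}{4} + 0\right)^{2} = \left(\frac{81}{4}\right)^{2} = \frac{6561}{16}$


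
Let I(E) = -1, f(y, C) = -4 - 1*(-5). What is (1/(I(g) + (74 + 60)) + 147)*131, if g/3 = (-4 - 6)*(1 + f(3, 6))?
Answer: 2561312/133 ≈ 19258.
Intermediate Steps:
f(y, C) = 1 (f(y, C) = -4 + 5 = 1)
g = -60 (g = 3*((-4 - 6)*(1 + 1)) = 3*(-10*2) = 3*(-20) = -60)
(1/(I(g) + (74 + 60)) + 147)*131 = (1/(-1 + (74 + 60)) + 147)*131 = (1/(-1 + 134) + 147)*131 = (1/133 + 147)*131 = (19552/133)*131 = 2561312/133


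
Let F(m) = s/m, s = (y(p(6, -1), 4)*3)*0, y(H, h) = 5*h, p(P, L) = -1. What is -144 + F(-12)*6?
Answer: -144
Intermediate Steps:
s = 0 (s = ((5*4)*3)*0 = (20*3)*0 = 60*0 = 0)
F(m) = 0 (F(m) = 0/m = 0)
-144 + F(-12)*6 = -144 + 0*6 = -144 + 0 = -144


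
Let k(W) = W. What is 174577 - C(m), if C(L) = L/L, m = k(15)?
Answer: 174576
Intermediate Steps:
m = 15
C(L) = 1
174577 - C(m) = 174577 - 1*1 = 174577 - 1 = 174576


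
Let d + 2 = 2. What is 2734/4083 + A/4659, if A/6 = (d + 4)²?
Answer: 4376558/6340899 ≈ 0.69021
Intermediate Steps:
d = 0 (d = -2 + 2 = 0)
A = 96 (A = 6*(0 + 4)² = 6*4² = 6*16 = 96)
2734/4083 + A/4659 = 2734/4083 + 96/4659 = 2734*(1/4083) + 96*(1/4659) = 2734/4083 + 32/1553 = 4376558/6340899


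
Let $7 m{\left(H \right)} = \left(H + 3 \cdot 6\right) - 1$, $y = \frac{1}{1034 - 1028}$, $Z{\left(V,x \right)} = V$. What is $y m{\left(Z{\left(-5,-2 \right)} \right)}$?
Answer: $\frac{2}{7} \approx 0.28571$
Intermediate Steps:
$y = \frac{1}{6} \approx 0.16667$
$m{\left(H \right)} = \frac{17}{7} + \frac{H}{7}$ ($m{\left(H \right)} = \frac{\left(H + 3 \cdot 6\right) - 1}{7} = \frac{\left(H + 18\right) - 1}{7} = \frac{\left(18 + H\right) - 1}{7} = \frac{17 + H}{7} = \frac{17}{7} + \frac{H}{7}$)
$y m{\left(Z{\left(-5,-2 \right)} \right)} = \frac{\frac{17}{7} + \frac{1}{7} \left(-5\right)}{6} = \frac{\frac{17}{7} - \frac{5}{7}}{6} = \frac{1}{6} \cdot \frac{12}{7} = \frac{2}{7}$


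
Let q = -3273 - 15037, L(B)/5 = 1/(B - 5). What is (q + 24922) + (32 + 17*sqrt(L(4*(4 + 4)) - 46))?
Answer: 6644 + 17*I*sqrt(3711)/9 ≈ 6644.0 + 115.07*I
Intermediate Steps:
L(B) = 5/(-5 + B) (L(B) = 5/(B - 5) = 5/(-5 + B))
q = -18310
(q + 24922) + (32 + 17*sqrt(L(4*(4 + 4)) - 46)) = (-18310 + 24922) + (32 + 17*sqrt(5/(-5 + 4*(4 + 4)) - 46)) = 6612 + (32 + 17*sqrt(5/(-5 + 4*8) - 46)) = 6612 + (32 + 17*sqrt(5/(-5 + 32) - 46)) = 6612 + (32 + 17*sqrt(5/27 - 46)) = 6612 + (32 + 17*sqrt(-1237/27)) = 6612 + (32 + 17*(I*sqrt(3711)/9)) = 6612 + (32 + 17*I*sqrt(3711)/9) = 6644 + 17*I*sqrt(3711)/9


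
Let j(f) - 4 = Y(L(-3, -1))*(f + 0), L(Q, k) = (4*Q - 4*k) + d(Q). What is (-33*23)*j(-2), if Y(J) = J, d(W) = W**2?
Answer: -1518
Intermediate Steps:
L(Q, k) = Q**2 - 4*k + 4*Q (L(Q, k) = (4*Q - 4*k) + Q**2 = (-4*k + 4*Q) + Q**2 = Q**2 - 4*k + 4*Q)
j(f) = 4 + f (j(f) = 4 + ((-3)**2 - 4*(-1) + 4*(-3))*(f + 0) = 4 + (9 + 4 - 12)*f = 4 + 1*f = 4 + f)
(-33*23)*j(-2) = (-33*23)*(4 - 2) = -759*2 = -1518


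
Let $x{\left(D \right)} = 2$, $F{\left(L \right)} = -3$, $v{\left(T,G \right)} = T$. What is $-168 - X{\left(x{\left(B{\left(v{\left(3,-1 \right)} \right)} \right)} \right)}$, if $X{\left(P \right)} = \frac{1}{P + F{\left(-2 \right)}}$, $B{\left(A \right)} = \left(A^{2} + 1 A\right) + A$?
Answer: $-167$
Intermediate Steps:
$B{\left(A \right)} = A^{2} + 2 A$ ($B{\left(A \right)} = \left(A^{2} + A\right) + A = \left(A + A^{2}\right) + A = A^{2} + 2 A$)
$X{\left(P \right)} = \frac{1}{-3 + P}$ ($X{\left(P \right)} = \frac{1}{P - 3} = \frac{1}{-3 + P}$)
$-168 - X{\left(x{\left(B{\left(v{\left(3,-1 \right)} \right)} \right)} \right)} = -168 - \frac{1}{-3 + 2} = -168 - \frac{1}{-1} = -168 - -1 = -168 + 1 = -167$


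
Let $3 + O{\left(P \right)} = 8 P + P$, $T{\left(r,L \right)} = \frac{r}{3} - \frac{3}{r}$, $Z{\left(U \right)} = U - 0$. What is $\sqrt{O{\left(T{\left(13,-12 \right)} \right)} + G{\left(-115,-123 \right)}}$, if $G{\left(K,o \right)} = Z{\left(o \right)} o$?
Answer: $\frac{3 \sqrt{284726}}{13} \approx 123.14$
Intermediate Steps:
$Z{\left(U \right)} = U$ ($Z{\left(U \right)} = U + 0 = U$)
$G{\left(K,o \right)} = o^{2}$ ($G{\left(K,o \right)} = o o = o^{2}$)
$T{\left(r,L \right)} = - \frac{3}{r} + \frac{r}{3}$ ($T{\left(r,L \right)} = r \frac{1}{3} - \frac{3}{r} = \frac{r}{3} - \frac{3}{r} = - \frac{3}{r} + \frac{r}{3}$)
$O{\left(P \right)} = -3 + 9 P$ ($O{\left(P \right)} = -3 + \left(8 P + P\right) = -3 + 9 P$)
$\sqrt{O{\left(T{\left(13,-12 \right)} \right)} + G{\left(-115,-123 \right)}} = \sqrt{\left(-3 + 9 \left(- \frac{3}{13} + \frac{1}{3} \cdot 13\right)\right) + \left(-123\right)^{2}} = \sqrt{\left(-3 + 9 \left(\left(-3\right) \frac{1}{13} + \frac{13}{3}\right)\right) + 15129} = \sqrt{\left(-3 + 9 \left(- \frac{3}{13} + \frac{13}{3}\right)\right) + 15129} = \sqrt{\left(-3 + 9 \cdot \frac{160}{39}\right) + 15129} = \sqrt{\left(-3 + \frac{480}{13}\right) + 15129} = \sqrt{\frac{441}{13} + 15129} = \sqrt{\frac{197118}{13}} = \frac{3 \sqrt{284726}}{13}$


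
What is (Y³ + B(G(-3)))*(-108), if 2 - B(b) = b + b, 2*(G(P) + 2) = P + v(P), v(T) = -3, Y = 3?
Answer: -4212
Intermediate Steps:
G(P) = -7/2 + P/2 (G(P) = -2 + (P - 3)/2 = -2 + (-3 + P)/2 = -2 + (-3/2 + P/2) = -7/2 + P/2)
B(b) = 2 - 2*b (B(b) = 2 - (b + b) = 2 - 2*b)
(Y³ + B(G(-3)))*(-108) = (3³ + (2 - 2*(-7/2 + (½)*(-3))))*(-108) = (27 + (2 - 2*(-7/2 - 3/2)))*(-108) = (27 + (2 - 2*(-5)))*(-108) = (27 + (2 + 10))*(-108) = (27 + 12)*(-108) = 39*(-108) = -4212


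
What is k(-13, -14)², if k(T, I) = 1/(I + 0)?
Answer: 1/196 ≈ 0.0051020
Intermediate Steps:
k(T, I) = 1/I
k(-13, -14)² = (1/(-14))² = (-1/14)² = 1/196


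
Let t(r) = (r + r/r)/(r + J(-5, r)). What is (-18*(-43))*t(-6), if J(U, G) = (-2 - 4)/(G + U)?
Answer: 1419/2 ≈ 709.50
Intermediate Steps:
J(U, G) = -6/(G + U)
t(r) = (1 + r)/(r - 6/(-5 + r)) (t(r) = (r + r/r)/(r - 6/(r - 5)) = (r + 1)/(r - 6/(-5 + r)) = (1 + r)/(r - 6/(-5 + r)))
(-18*(-43))*t(-6) = (-18*(-43))*((-5 - 6)/(-6 - 6)) = 774*(-11/(-12)) = 774*(-1/12*(-11)) = 774*(11/12) = 1419/2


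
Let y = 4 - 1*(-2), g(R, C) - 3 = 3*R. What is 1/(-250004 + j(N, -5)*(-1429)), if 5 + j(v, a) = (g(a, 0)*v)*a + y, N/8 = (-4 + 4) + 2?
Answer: -1/1623273 ≈ -6.1604e-7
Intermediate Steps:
g(R, C) = 3 + 3*R
N = 16 (N = 8*((-4 + 4) + 2) = 8*(0 + 2) = 8*2 = 16)
y = 6 (y = 4 + 2 = 6)
j(v, a) = 1 + a*v*(3 + 3*a) (j(v, a) = -5 + (((3 + 3*a)*v)*a + 6) = -5 + ((v*(3 + 3*a))*a + 6) = -5 + (a*v*(3 + 3*a) + 6) = -5 + (6 + a*v*(3 + 3*a)) = 1 + a*v*(3 + 3*a))
1/(-250004 + j(N, -5)*(-1429)) = 1/(-250004 + (1 + 3*(-5)*16*(1 - 5))*(-1429)) = 1/(-250004 + (1 + 3*(-5)*16*(-4))*(-1429)) = 1/(-250004 + (1 + 960)*(-1429)) = 1/(-250004 + 961*(-1429)) = 1/(-250004 - 1373269) = 1/(-1623273) = -1/1623273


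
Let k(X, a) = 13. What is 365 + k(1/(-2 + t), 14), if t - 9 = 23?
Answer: 378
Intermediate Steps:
t = 32 (t = 9 + 23 = 32)
365 + k(1/(-2 + t), 14) = 365 + 13 = 378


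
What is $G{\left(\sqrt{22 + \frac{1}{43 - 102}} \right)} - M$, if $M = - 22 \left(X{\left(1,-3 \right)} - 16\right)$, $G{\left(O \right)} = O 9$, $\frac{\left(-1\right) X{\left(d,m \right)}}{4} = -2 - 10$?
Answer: $704 + \frac{9 \sqrt{76523}}{59} \approx 746.2$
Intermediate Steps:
$X{\left(d,m \right)} = 48$ ($X{\left(d,m \right)} = - 4 \left(-2 - 10\right) = \left(-4\right) \left(-12\right) = 48$)
$G{\left(O \right)} = 9 O$
$M = -704$ ($M = - 22 \left(48 - 16\right) = \left(-22\right) 32 = -704$)
$G{\left(\sqrt{22 + \frac{1}{43 - 102}} \right)} - M = 9 \sqrt{22 + \frac{1}{43 - 102}} - -704 = 9 \sqrt{22 + \frac{1}{-59}} + 704 = 9 \sqrt{22 - \frac{1}{59}} + 704 = 9 \sqrt{\frac{1297}{59}} + 704 = 9 \frac{\sqrt{76523}}{59} + 704 = \frac{9 \sqrt{76523}}{59} + 704 = 704 + \frac{9 \sqrt{76523}}{59}$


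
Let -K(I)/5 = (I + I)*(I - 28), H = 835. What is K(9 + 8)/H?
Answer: 374/167 ≈ 2.2395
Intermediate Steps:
K(I) = -10*I*(-28 + I) (K(I) = -5*(I + I)*(I - 28) = -5*2*I*(-28 + I) = -10*I*(-28 + I))
K(9 + 8)/H = (10*(9 + 8)*(28 - (9 + 8)))/835 = (10*17*(28 - 1*17))*(1/835) = (10*17*(28 - 17))*(1/835) = (10*17*11)*(1/835) = 1870*(1/835) = 374/167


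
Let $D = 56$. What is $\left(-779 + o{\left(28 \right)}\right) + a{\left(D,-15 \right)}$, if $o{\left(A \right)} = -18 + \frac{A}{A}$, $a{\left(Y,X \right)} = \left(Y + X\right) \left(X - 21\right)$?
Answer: $-2272$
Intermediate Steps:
$a{\left(Y,X \right)} = \left(-21 + X\right) \left(X + Y\right)$ ($a{\left(Y,X \right)} = \left(X + Y\right) \left(-21 + X\right) = \left(-21 + X\right) \left(X + Y\right)$)
$o{\left(A \right)} = -17$ ($o{\left(A \right)} = -18 + 1 = -17$)
$\left(-779 + o{\left(28 \right)}\right) + a{\left(D,-15 \right)} = \left(-779 - 17\right) - \left(1701 - 225\right) = -796 + \left(225 + 315 - 1176 - 840\right) = -796 - 1476 = -2272$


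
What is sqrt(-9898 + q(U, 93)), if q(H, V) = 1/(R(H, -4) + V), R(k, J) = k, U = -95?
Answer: I*sqrt(39594)/2 ≈ 99.491*I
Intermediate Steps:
q(H, V) = 1/(H + V)
sqrt(-9898 + q(U, 93)) = sqrt(-9898 + 1/(-95 + 93)) = sqrt(-9898 + 1/(-2)) = sqrt(-9898 - 1/2) = sqrt(-19797/2) = I*sqrt(39594)/2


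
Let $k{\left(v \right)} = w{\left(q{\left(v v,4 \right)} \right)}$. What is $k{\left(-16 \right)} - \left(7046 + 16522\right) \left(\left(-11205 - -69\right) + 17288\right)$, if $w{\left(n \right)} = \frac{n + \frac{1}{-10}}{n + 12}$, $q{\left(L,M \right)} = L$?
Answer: $- \frac{388574097921}{2680} \approx -1.4499 \cdot 10^{8}$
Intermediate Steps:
$w{\left(n \right)} = \frac{- \frac{1}{10} + n}{12 + n}$ ($w{\left(n \right)} = \frac{n - \frac{1}{10}}{12 + n} = \frac{- \frac{1}{10} + n}{12 + n}$)
$k{\left(v \right)} = \frac{- \frac{1}{10} + v^{2}}{12 + v^{2}}$ ($k{\left(v \right)} = \frac{- \frac{1}{10} + v v}{12 + v v} = \frac{- \frac{1}{10} + v^{2}}{12 + v^{2}}$)
$k{\left(-16 \right)} - \left(7046 + 16522\right) \left(\left(-11205 - -69\right) + 17288\right) = \frac{- \frac{1}{10} + \left(-16\right)^{2}}{12 + \left(-16\right)^{2}} - \left(7046 + 16522\right) \left(\left(-11205 - -69\right) + 17288\right) = \frac{- \frac{1}{10} + 256}{12 + 256} - 23568 \left(\left(-11205 + 69\right) + 17288\right) = \frac{1}{268} \cdot \frac{2559}{10} - 23568 \left(-11136 + 17288\right) = \frac{1}{268} \cdot \frac{2559}{10} - 23568 \cdot 6152 = \frac{2559}{2680} - 144990336 = - \frac{388574097921}{2680}$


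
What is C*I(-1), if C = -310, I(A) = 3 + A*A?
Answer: -1240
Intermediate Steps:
I(A) = 3 + A²
C*I(-1) = -310*(3 + (-1)²) = -310*(3 + 1) = -310*4 = -1240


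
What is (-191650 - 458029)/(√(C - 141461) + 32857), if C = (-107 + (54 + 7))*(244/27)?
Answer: -576355578381/29152556794 + 1949037*I*√11492013/29152556794 ≈ -19.77 + 0.22664*I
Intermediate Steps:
C = -11224/27 (C = (-107 + 61)*(244*(1/27)) = -46*244/27 = -11224/27 ≈ -415.70)
(-191650 - 458029)/(√(C - 141461) + 32857) = (-191650 - 458029)/(√(-11224/27 - 141461) + 32857) = -649679/(√(-3830671/27) + 32857) = -649679/(I*√11492013/9 + 32857) = -649679/(32857 + I*√11492013/9)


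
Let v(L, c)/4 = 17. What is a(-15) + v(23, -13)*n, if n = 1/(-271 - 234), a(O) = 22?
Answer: 11042/505 ≈ 21.865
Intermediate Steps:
v(L, c) = 68 (v(L, c) = 4*17 = 68)
n = -1/505 (n = 1/(-505) = -1/505 ≈ -0.0019802)
a(-15) + v(23, -13)*n = 22 + 68*(-1/505) = 22 - 68/505 = 11042/505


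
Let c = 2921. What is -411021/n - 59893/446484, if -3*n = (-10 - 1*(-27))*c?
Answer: 547568793791/22171055988 ≈ 24.697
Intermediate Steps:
n = -49657/3 (n = -(-10 - 1*(-27))*2921/3 = -(-10 + 27)*2921/3 = -17*2921/3 = -⅓*49657 = -49657/3 ≈ -16552.)
-411021/n - 59893/446484 = -411021/(-49657/3) - 59893/446484 = -411021*(-3/49657) - 59893*1/446484 = 1233063/49657 - 59893/446484 = 547568793791/22171055988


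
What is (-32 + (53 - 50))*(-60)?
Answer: 1740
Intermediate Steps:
(-32 + (53 - 50))*(-60) = (-32 + 3)*(-60) = -29*(-60) = 1740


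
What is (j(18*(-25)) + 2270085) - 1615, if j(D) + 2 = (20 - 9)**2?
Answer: 2268589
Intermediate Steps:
j(D) = 119 (j(D) = -2 + (20 - 9)**2 = -2 + 11**2 = -2 + 121 = 119)
(j(18*(-25)) + 2270085) - 1615 = (119 + 2270085) - 1615 = 2270204 - 1615 = 2268589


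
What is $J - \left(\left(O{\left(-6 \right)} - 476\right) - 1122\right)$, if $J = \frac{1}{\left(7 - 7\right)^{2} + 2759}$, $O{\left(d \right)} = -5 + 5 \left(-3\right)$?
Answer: $\frac{4464063}{2759} \approx 1618.0$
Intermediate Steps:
$O{\left(d \right)} = -20$ ($O{\left(d \right)} = -5 - 15 = -20$)
$J = \frac{1}{2759}$ ($J = \frac{1}{0^{2} + 2759} = \frac{1}{0 + 2759} = \frac{1}{2759} \approx 0.00036245$)
$J - \left(\left(O{\left(-6 \right)} - 476\right) - 1122\right) = \frac{1}{2759} - \left(\left(-20 - 476\right) - 1122\right) = \frac{1}{2759} - \left(-496 - 1122\right) = \frac{1}{2759} - -1618 = \frac{1}{2759} + 1618 = \frac{4464063}{2759}$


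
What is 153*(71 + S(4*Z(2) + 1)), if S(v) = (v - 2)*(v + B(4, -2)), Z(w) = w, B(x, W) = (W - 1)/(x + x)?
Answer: 160803/8 ≈ 20100.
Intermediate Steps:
B(x, W) = (-1 + W)/(2*x) (B(x, W) = (-1 + W)/((2*x)) = (-1 + W)*(1/(2*x)) = (-1 + W)/(2*x))
S(v) = (-2 + v)*(-3/8 + v) (S(v) = (v - 2)*(v + (1/2)*(-1 - 2)/4) = (-2 + v)*(v + (1/2)*(1/4)*(-3)) = (-2 + v)*(v - 3/8) = (-2 + v)*(-3/8 + v))
153*(71 + S(4*Z(2) + 1)) = 153*(71 + (3/4 + (4*2 + 1)**2 - 19*(4*2 + 1)/8)) = 153*(71 + (3/4 + (8 + 1)**2 - 19*(8 + 1)/8)) = 153*(71 + (3/4 + 9**2 - 19/8*9)) = 153*(71 + (3/4 + 81 - 171/8)) = 153*(71 + 483/8) = 153*(1051/8) = 160803/8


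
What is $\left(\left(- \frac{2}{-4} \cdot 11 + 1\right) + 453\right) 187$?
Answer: $\frac{171853}{2} \approx 85927.0$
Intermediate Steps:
$\left(\left(- \frac{2}{-4} \cdot 11 + 1\right) + 453\right) 187 = \left(\left(\left(-2\right) \left(- \frac{1}{4}\right) 11 + 1\right) + 453\right) 187 = \left(\left(\frac{1}{2} \cdot 11 + 1\right) + 453\right) 187 = \left(\left(\frac{11}{2} + 1\right) + 453\right) 187 = \left(\frac{13}{2} + 453\right) 187 = \frac{919}{2} \cdot 187 = \frac{171853}{2}$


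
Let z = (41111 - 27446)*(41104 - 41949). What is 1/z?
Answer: -1/11546925 ≈ -8.6603e-8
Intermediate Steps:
z = -11546925 (z = 13665*(-845) = -11546925)
1/z = 1/(-11546925) = -1/11546925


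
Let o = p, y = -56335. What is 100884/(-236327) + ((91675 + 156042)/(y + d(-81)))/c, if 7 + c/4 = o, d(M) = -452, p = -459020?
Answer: -1502688577548715/3520160381329956 ≈ -0.42688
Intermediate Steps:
o = -459020
c = -1836108 (c = -28 + 4*(-459020) = -28 - 1836080 = -1836108)
100884/(-236327) + ((91675 + 156042)/(y + d(-81)))/c = 100884/(-236327) + ((91675 + 156042)/(-56335 - 452))/(-1836108) = 100884*(-1/236327) + (247717/(-56787))*(-1/1836108) = -14412/33761 + (247717*(-1/56787))*(-1/1836108) = -14412/33761 - 247717/56787*(-1/1836108) = -14412/33761 + 247717/104267064996 = -1502688577548715/3520160381329956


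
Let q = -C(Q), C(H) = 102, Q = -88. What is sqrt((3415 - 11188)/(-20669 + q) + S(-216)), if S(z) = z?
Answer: I*sqrt(93028386273)/20771 ≈ 14.684*I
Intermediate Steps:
q = -102 (q = -1*102 = -102)
sqrt((3415 - 11188)/(-20669 + q) + S(-216)) = sqrt((3415 - 11188)/(-20669 - 102) - 216) = sqrt(-7773/(-20771) - 216) = sqrt(-7773*(-1/20771) - 216) = sqrt(7773/20771 - 216) = sqrt(-4478763/20771) = I*sqrt(93028386273)/20771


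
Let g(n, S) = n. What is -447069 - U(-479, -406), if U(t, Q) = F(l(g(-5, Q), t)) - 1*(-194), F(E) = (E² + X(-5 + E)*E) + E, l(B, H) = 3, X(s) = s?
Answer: -447269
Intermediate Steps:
F(E) = E + E² + E*(-5 + E) (F(E) = (E² + (-5 + E)*E) + E = (E² + E*(-5 + E)) + E = E + E² + E*(-5 + E))
U(t, Q) = 200 (U(t, Q) = 2*3*(-2 + 3) - 1*(-194) = 2*3*1 + 194 = 6 + 194 = 200)
-447069 - U(-479, -406) = -447069 - 1*200 = -447069 - 200 = -447269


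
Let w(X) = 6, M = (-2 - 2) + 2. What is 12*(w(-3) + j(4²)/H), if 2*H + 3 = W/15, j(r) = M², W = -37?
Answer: 2232/41 ≈ 54.439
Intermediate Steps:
M = -2 (M = -4 + 2 = -2)
j(r) = 4 (j(r) = (-2)² = 4)
H = -41/15 (H = -3/2 + (-37/15)/2 = -3/2 + (-37*1/15)/2 = -3/2 + (½)*(-37/15) = -3/2 - 37/30 = -41/15 ≈ -2.7333)
12*(w(-3) + j(4²)/H) = 12*(6 + 4/(-41/15)) = 12*(6 + 4*(-15/41)) = 12*(6 - 60/41) = 12*(186/41) = 2232/41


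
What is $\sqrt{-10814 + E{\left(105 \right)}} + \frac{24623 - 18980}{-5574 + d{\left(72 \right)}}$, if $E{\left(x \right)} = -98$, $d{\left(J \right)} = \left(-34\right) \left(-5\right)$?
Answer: $- \frac{5643}{5404} + 4 i \sqrt{682} \approx -1.0442 + 104.46 i$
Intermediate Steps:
$d{\left(J \right)} = 170$
$\sqrt{-10814 + E{\left(105 \right)}} + \frac{24623 - 18980}{-5574 + d{\left(72 \right)}} = \sqrt{-10814 - 98} + \frac{24623 - 18980}{-5574 + 170} = \sqrt{-10912} + \frac{5643}{-5404} = 4 i \sqrt{682} + 5643 \left(- \frac{1}{5404}\right) = 4 i \sqrt{682} - \frac{5643}{5404} = - \frac{5643}{5404} + 4 i \sqrt{682}$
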